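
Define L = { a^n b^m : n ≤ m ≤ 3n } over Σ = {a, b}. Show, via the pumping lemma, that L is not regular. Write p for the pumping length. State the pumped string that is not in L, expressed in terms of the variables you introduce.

Assume L is regular; let p be its pumping constant.
Take w = a^p b^p ∈ L (since p ≤ p ≤ 3p), with |w| = 2p ≥ p.
Write w = xyz as guaranteed by the lemma, with |xy| ≤ p and |y| > 0.
Because |xy| ≤ p and w begins with p copies of a, we have y = a^k with 1 ≤ k ≤ p.
Pump with i = 2: xy^2z = a^{p+k} b^p. Now n = p+k > p = m, so the condition n ≤ m fails. Thus xy^2z ∉ L.
This is a contradiction; hence L is not regular.

a^{p+k} b^p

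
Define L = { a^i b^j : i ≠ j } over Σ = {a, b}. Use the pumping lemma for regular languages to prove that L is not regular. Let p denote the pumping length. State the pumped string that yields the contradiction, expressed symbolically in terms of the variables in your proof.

Assume L is regular. Let p be the pumping length given by the pumping lemma.
Choose w = a^p b^{p+p!}. Since p ≠ p+p!, w ∈ L; and |w| ≥ p.
The pumping lemma gives a decomposition w = xyz where |xy| ≤ p and |y| ≥ 1.
Because |xy| ≤ p and w begins with p copies of a, we have y = a^k with 1 ≤ k ≤ p.
Since 1 ≤ k ≤ p, k divides p!; set t = 1 + p!/k. Then xy^t z has p + (p!/k)·k = p + p! copies of a. Now the a-count equals the b-count, so i ≠ j fails. So xy^t z = a^{p+p!} b^{p+p!} ∉ L.
Contradiction. Therefore L is not regular.

a^{p+p!} b^{p+p!}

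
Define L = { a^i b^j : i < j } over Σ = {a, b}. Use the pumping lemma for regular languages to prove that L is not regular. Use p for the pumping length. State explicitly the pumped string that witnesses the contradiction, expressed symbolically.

a^{p+k} b^{p+1}

Suppose for contradiction that L is regular, and let p be the pumping length.
Choose w = a^p b^{p+1} ∈ L, with |w| = 2p+1 ≥ p.
The pumping lemma gives a decomposition w = xyz where |xy| ≤ p and |y| ≥ 1.
Since the first p symbols of w are all a's and |xy| ≤ p, y lies entirely in the leading a-block: y = a^k for some k with 1 ≤ k ≤ p.
Consider xy^2z = a^{p+k} b^{p+1}. Since k ≥ 1, the a-count p+k is at least p+1, so i < j fails; thus xy^2z ∉ L.
This is a contradiction; hence L is not regular.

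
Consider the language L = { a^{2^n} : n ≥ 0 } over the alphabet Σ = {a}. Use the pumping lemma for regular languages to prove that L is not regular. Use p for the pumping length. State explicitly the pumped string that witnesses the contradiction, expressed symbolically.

a^{2^p+k}

Assume L is regular; let p be its pumping constant.
Take w = a^{2^p} ∈ L with |w| = 2^p ≥ p.
The pumping lemma gives a decomposition w = xyz where |xy| ≤ p and |y| > 0.
Then y = a^k for some k with 1 ≤ k ≤ p.
Pump with i = 2: xy^2z = a^{2^p+k}. Since 1 ≤ k ≤ p < 2^p, we have 2^p < 2^p+k < 2^{p+1}, so 2^p+k is not a power of 2. So xy^2z ∉ L.
This is a contradiction; hence L is not regular.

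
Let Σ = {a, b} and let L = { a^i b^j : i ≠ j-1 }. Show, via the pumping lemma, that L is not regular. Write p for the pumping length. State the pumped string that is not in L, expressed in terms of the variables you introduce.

Toward a contradiction, assume L is regular with pumping length p.
Choose w = a^p b^{p+p!+1}. Since p ≠ (p+p!+1)-1 = p+p!, w ∈ L; and |w| ≥ p.
The pumping lemma gives a decomposition w = xyz where |xy| ≤ p and |y| ≥ 1.
Because |xy| ≤ p and w begins with p copies of a, we have y = a^k with 1 ≤ k ≤ p.
Since 1 ≤ k ≤ p, k divides p!; set t = 1 + p!/k. Then xy^t z has p + (p!/k)·k = p + p! copies of a. Now the a-count is p+p! and (b-count)-1 = (p+p!+1)-1 = p+p!, so i ≠ j-1 fails. So xy^t z = a^{p+p!} b^{p+p!+1} ∉ L.
Contradiction. Therefore L is not regular.

a^{p+p!} b^{p+p!+1}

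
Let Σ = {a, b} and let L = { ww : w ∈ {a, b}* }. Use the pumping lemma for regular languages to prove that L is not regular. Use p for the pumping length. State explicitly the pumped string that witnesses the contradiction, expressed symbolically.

a^{p+k} b^p a^p b^p

Suppose for contradiction that L is regular, and let p be the pumping length.
Take w = a^p b^p a^p b^p = uu where u = a^pb^p; then w ∈ L and |w| = 4p ≥ p.
By the pumping lemma, w = xyz with |xy| ≤ p and y is nonempty.
Because |xy| ≤ p and w begins with p copies of a, we have y = a^k with 1 ≤ k ≤ p.
Pump with i = 2: xy^2z = a^{p+k} b^p a^p b^p, of length 4p+k. Suppose this equals vv. The string starts with a and ends with b, so v does too; thus the boundary between the two copies of v is a b→a transition. There is exactly one such transition, at position 2p+k, so |v| = 2p+k and |vv| = 4p+2k ≠ 4p+k since k ≥ 1. So xy^2z ∉ L.
Contradiction. Therefore L is not regular.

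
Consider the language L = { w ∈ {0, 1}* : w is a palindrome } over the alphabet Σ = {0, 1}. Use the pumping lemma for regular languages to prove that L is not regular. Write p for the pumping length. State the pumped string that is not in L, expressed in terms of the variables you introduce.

Toward a contradiction, assume L is regular with pumping length p.
Take w = 0^p 1 0^p, a palindrome of length 2p+1 ≥ p.
The pumping lemma gives a decomposition w = xyz where |xy| ≤ p and |y| > 0.
Since the first p symbols of w are all 0's and |xy| ≤ p, y lies entirely in the leading 0-block: y = 0^k for some k with 1 ≤ k ≤ p.
Pump with i = 2: xy^2z = 0^{p+k} 1 0^p. Its reverse is 0^p 1 0^{p+k}, which differs from xy^2z since k ≥ 1. So xy^2z is not a palindrome and xy^2z ∉ L.
This is a contradiction; hence L is not regular.

0^{p+k} 1 0^p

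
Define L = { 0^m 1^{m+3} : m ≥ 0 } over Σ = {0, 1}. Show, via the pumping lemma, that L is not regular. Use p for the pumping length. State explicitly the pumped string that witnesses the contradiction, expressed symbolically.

0^{p+k} 1^{p+3}

Assume L is regular; let p be its pumping constant.
Take w = 0^p 1^{p+3}. Then w ∈ L and |w| = 2p+3 ≥ p.
Write w = xyz as guaranteed by the lemma, with |xy| ≤ p and |y| ≥ 1.
Since the first p symbols of w are all 0's and |xy| ≤ p, y lies entirely in the leading 0-block: y = 0^k for some k with 1 ≤ k ≤ p.
Pump with i = 2: xy^2z = 0^{p+k} 1^{p+3}. For this to lie in L we would need p+3 = (p+k)+3, which forces k = 0. But k ≥ 1, so xy^2z ∉ L.
This contradicts the pumping lemma, so L is not regular.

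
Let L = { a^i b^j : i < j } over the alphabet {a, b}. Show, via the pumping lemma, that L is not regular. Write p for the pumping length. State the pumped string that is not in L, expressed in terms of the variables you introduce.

Assume L is regular; let p be its pumping constant.
Choose w = a^p b^{p+1} ∈ L, with |w| = 2p+1 ≥ p.
The pumping lemma gives a decomposition w = xyz where |xy| ≤ p and y is nonempty.
The first p characters of w are a's, so xy (and hence y) consists only of a's. Write y = a^k, 1 ≤ k ≤ p.
Consider xy^2z = a^{p+k} b^{p+1}. Since k ≥ 1, the a-count p+k is at least p+1, so i < j fails; thus xy^2z ∉ L.
Contradiction. Therefore L is not regular.

a^{p+k} b^{p+1}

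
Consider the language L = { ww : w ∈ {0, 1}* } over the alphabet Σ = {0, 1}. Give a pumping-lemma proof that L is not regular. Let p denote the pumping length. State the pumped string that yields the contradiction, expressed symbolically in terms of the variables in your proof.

0^{p+k} 1^p 0^p 1^p

Assume L is regular; let p be its pumping constant.
Take w = 0^p 1^p 0^p 1^p = uu where u = 0^p1^p; then w ∈ L and |w| = 4p ≥ p.
Write w = xyz as guaranteed by the lemma, with |xy| ≤ p and y is nonempty.
Since the first p symbols of w are all 0's and |xy| ≤ p, y lies entirely in the leading 0-block: y = 0^k for some k with 1 ≤ k ≤ p.
Pump with i = 2: xy^2z = 0^{p+k} 1^p 0^p 1^p, of length 4p+k. Suppose this equals vv. The string starts with 0 and ends with 1, so v does too; thus the boundary between the two copies of v is a 1→0 transition. There is exactly one such transition, at position 2p+k, so |v| = 2p+k and |vv| = 4p+2k ≠ 4p+k since k ≥ 1. So xy^2z ∉ L.
This is a contradiction; hence L is not regular.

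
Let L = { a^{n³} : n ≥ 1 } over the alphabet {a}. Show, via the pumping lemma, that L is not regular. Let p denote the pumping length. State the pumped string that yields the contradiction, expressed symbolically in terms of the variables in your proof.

Assume L is regular. Let p be the pumping length given by the pumping lemma.
Take w = a^{p³} ∈ L with |w| = p³ ≥ p.
Write w = xyz as guaranteed by the lemma, with |xy| ≤ p and |y| > 0.
Then y = a^k for some k with 1 ≤ k ≤ p.
Pump with i = 2: xy^2z = a^{p³+k}. Since 1 ≤ k ≤ p, p³ < p³+k ≤ p³+p < p³+3p²+3p+1 = (p+1)³, so p³+k is not a perfect cube. So xy^2z ∉ L.
This contradicts the pumping lemma, so L is not regular.

a^{p³+k}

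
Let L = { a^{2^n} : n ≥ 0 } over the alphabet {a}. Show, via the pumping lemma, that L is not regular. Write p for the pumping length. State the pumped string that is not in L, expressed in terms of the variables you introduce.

Assume L is regular; let p be its pumping constant.
Take w = a^{2^p} ∈ L with |w| = 2^p ≥ p.
The pumping lemma gives a decomposition w = xyz where |xy| ≤ p and y is nonempty.
Then y = a^k for some k with 1 ≤ k ≤ p.
Pump with i = 2: xy^2z = a^{2^p+k}. Since 1 ≤ k ≤ p < 2^p, we have 2^p < 2^p+k < 2^{p+1}, so 2^p+k is not a power of 2. So xy^2z ∉ L.
This contradicts the pumping lemma, so L is not regular.

a^{2^p+k}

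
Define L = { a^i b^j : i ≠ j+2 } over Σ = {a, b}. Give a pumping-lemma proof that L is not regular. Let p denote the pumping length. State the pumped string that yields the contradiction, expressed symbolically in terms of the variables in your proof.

Suppose for contradiction that L is regular, and let p be the pumping length.
Choose w = a^p b^{p+p!-2}. Since p ≠ (p+p!-2)+2 = p+p!, w ∈ L; and |w| ≥ p.
Write w = xyz as guaranteed by the lemma, with |xy| ≤ p and y is nonempty.
Because |xy| ≤ p and w begins with p copies of a, we have y = a^k with 1 ≤ k ≤ p.
Since 1 ≤ k ≤ p, k divides p!; set t = 1 + p!/k. Then xy^t z has p + (p!/k)·k = p + p! copies of a. Now the a-count is p+p! and (b-count)+2 = (p+p!-2)+2 = p+p!, so i ≠ j+2 fails. So xy^t z = a^{p+p!} b^{p+p!-2} ∉ L.
This contradicts the pumping lemma, so L is not regular.

a^{p+p!} b^{p+p!-2}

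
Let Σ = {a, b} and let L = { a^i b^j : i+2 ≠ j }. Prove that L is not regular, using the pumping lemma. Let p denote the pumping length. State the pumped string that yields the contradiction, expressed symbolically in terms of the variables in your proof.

Toward a contradiction, assume L is regular with pumping length p.
Choose w = a^p b^{p+p!+2}. Since p ≠ (p+p!+2)-2 = p+p!, w ∈ L; and |w| ≥ p.
By the pumping lemma, w = xyz with |xy| ≤ p and |y| > 0.
The first p characters of w are a's, so xy (and hence y) consists only of a's. Write y = a^k, 1 ≤ k ≤ p.
Since 1 ≤ k ≤ p, k divides p!; set t = 1 + p!/k. Then xy^t z has p + (p!/k)·k = p + p! copies of a. Now the a-count is p+p! and (b-count)-2 = (p+p!+2)-2 = p+p!, so i+2 ≠ j fails. So xy^t z = a^{p+p!} b^{p+p!+2} ∉ L.
This is a contradiction; hence L is not regular.

a^{p+p!} b^{p+p!+2}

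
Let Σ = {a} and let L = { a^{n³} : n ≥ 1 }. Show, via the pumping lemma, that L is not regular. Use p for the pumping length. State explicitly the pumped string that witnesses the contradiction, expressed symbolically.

Toward a contradiction, assume L is regular with pumping length p.
Take w = a^{p³} ∈ L with |w| = p³ ≥ p.
The pumping lemma gives a decomposition w = xyz where |xy| ≤ p and |y| ≥ 1.
Then y = a^k for some k with 1 ≤ k ≤ p.
Pump with i = 2: xy^2z = a^{p³+k}. Since 1 ≤ k ≤ p, p³ < p³+k ≤ p³+p < p³+3p²+3p+1 = (p+1)³, so p³+k is not a perfect cube. So xy^2z ∉ L.
This is a contradiction; hence L is not regular.

a^{p³+k}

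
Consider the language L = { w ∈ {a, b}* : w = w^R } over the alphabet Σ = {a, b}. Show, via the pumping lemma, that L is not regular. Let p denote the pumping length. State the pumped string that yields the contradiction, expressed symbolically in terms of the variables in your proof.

Toward a contradiction, assume L is regular with pumping length p.
Take w = a^p b a^p, a palindrome of length 2p+1 ≥ p.
The pumping lemma gives a decomposition w = xyz where |xy| ≤ p and |y| > 0.
Since the first p symbols of w are all a's and |xy| ≤ p, y lies entirely in the leading a-block: y = a^k for some k with 1 ≤ k ≤ p.
Pump with i = 2: xy^2z = a^{p+k} b a^p. Its reverse is a^p b a^{p+k}, which differs from xy^2z since k ≥ 1. So xy^2z is not a palindrome and xy^2z ∉ L.
Contradiction. Therefore L is not regular.

a^{p+k} b a^p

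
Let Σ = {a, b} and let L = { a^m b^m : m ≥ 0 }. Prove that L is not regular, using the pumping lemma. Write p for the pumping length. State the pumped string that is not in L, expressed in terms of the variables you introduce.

Suppose for contradiction that L is regular, and let p be the pumping length.
Choose w = a^p b^p, which is in L with |w| = 2p ≥ p.
By the pumping lemma, w = xyz with |xy| ≤ p and |y| > 0.
Since the first p symbols of w are all a's and |xy| ≤ p, y lies entirely in the leading a-block: y = a^k for some k with 1 ≤ k ≤ p.
Pump with i = 2: xy^2z = a^{p+k} b^p. For this to lie in L we would need p = p+k, which forces k = 0. But k ≥ 1, so xy^2z ∉ L.
This contradicts the pumping lemma, so L is not regular.

a^{p+k} b^p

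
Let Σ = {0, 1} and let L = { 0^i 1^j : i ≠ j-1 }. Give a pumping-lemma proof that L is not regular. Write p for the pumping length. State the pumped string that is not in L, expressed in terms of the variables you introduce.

Suppose for contradiction that L is regular, and let p be the pumping length.
Choose w = 0^p 1^{p+p!+1}. Since p ≠ (p+p!+1)-1 = p+p!, w ∈ L; and |w| ≥ p.
Write w = xyz as guaranteed by the lemma, with |xy| ≤ p and |y| ≥ 1.
Since the first p symbols of w are all 0's and |xy| ≤ p, y lies entirely in the leading 0-block: y = 0^k for some k with 1 ≤ k ≤ p.
Since 1 ≤ k ≤ p, k divides p!; set t = 1 + p!/k. Then xy^t z has p + (p!/k)·k = p + p! copies of 0. Now the 0-count is p+p! and (1-count)-1 = (p+p!+1)-1 = p+p!, so i ≠ j-1 fails. So xy^t z = 0^{p+p!} 1^{p+p!+1} ∉ L.
This is a contradiction; hence L is not regular.

0^{p+p!} 1^{p+p!+1}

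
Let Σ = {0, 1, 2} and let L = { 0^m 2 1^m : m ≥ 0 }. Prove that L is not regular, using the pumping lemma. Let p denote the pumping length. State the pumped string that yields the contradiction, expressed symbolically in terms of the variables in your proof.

Assume L is regular; let p be its pumping constant.
Take w = 0^p 2 1^p ∈ L with |w| = 2p+1 ≥ p.
Write w = xyz as guaranteed by the lemma, with |xy| ≤ p and y is nonempty.
Because |xy| ≤ p and w begins with p copies of 0, we have y = 0^k with 1 ≤ k ≤ p.
Pump with i = 2: xy^2z = 0^{p+k} 2 1^p, which would require p+k = p. But k ≥ 1, so xy^2z ∉ L.
Contradiction. Therefore L is not regular.

0^{p+k} 2 1^p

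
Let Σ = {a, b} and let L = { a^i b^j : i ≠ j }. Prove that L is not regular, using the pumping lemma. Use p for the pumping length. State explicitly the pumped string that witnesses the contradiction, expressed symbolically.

a^{p+p!} b^{p+p!}

Suppose for contradiction that L is regular, and let p be the pumping length.
Choose w = a^p b^{p+p!}. Since p ≠ p+p!, w ∈ L; and |w| ≥ p.
By the pumping lemma, w = xyz with |xy| ≤ p and y is nonempty.
The first p characters of w are a's, so xy (and hence y) consists only of a's. Write y = a^k, 1 ≤ k ≤ p.
Since 1 ≤ k ≤ p, k divides p!; set t = 1 + p!/k. Then xy^t z has p + (p!/k)·k = p + p! copies of a. Now the a-count equals the b-count, so i ≠ j fails. So xy^t z = a^{p+p!} b^{p+p!} ∉ L.
This is a contradiction; hence L is not regular.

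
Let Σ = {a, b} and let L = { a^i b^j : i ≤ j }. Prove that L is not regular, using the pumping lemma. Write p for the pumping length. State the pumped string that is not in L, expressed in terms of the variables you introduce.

Suppose for contradiction that L is regular, and let p be the pumping length.
Choose w = a^p b^p ∈ L, with |w| = 2p ≥ p.
Write w = xyz as guaranteed by the lemma, with |xy| ≤ p and y is nonempty.
Because |xy| ≤ p and w begins with p copies of a, we have y = a^k with 1 ≤ k ≤ p.
Consider xy^2z = a^{p+k} b^p. Since k ≥ 1, the a-count p+k exceeds the b-count p, so i ≤ j fails; thus xy^2z ∉ L.
Contradiction. Therefore L is not regular.

a^{p+k} b^p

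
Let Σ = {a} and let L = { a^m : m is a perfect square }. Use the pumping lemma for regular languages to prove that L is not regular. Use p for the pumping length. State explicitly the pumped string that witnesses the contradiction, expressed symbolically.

a^{p²+k}

Assume L is regular. Let p be the pumping length given by the pumping lemma.
Take w = a^{p²} ∈ L with |w| = p² ≥ p.
By the pumping lemma, w = xyz with |xy| ≤ p and |y| > 0.
Then y = a^k for some k with 1 ≤ k ≤ p.
Pump with i = 2: xy^2z = a^{p²+k}. Since 1 ≤ k ≤ p, p² < p²+k ≤ p²+p < (p+1)², so p²+k lies strictly between consecutive squares and is not a perfect square. So xy^2z ∉ L.
This is a contradiction; hence L is not regular.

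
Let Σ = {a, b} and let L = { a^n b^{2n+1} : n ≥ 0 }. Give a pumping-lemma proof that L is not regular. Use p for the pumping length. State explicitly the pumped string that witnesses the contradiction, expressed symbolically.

Assume L is regular. Let p be the pumping length given by the pumping lemma.
Choose w = a^p b^{2p+1}, which is in L with |w| = 3p+1 ≥ p.
The pumping lemma gives a decomposition w = xyz where |xy| ≤ p and y is nonempty.
The first p characters of w are a's, so xy (and hence y) consists only of a's. Write y = a^k, 1 ≤ k ≤ p.
Pump with i = 2: xy^2z = a^{p+k} b^{2p+1}. For this to lie in L we would need 2p+1 = 2(p+k)+1, which forces k = 0. But k ≥ 1, so xy^2z ∉ L.
This is a contradiction; hence L is not regular.

a^{p+k} b^{2p+1}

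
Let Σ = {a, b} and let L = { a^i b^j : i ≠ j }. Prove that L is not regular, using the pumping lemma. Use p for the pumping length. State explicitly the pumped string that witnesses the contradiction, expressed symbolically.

Suppose for contradiction that L is regular, and let p be the pumping length.
Choose w = a^p b^{p+p!}. Since p ≠ p+p!, w ∈ L; and |w| ≥ p.
Write w = xyz as guaranteed by the lemma, with |xy| ≤ p and |y| ≥ 1.
The first p characters of w are a's, so xy (and hence y) consists only of a's. Write y = a^k, 1 ≤ k ≤ p.
Since 1 ≤ k ≤ p, k divides p!; set t = 1 + p!/k. Then xy^t z has p + (p!/k)·k = p + p! copies of a. Now the a-count equals the b-count, so i ≠ j fails. So xy^t z = a^{p+p!} b^{p+p!} ∉ L.
This is a contradiction; hence L is not regular.

a^{p+p!} b^{p+p!}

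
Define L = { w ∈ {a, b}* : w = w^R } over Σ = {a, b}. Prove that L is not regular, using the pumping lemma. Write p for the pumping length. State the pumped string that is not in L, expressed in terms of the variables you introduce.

Suppose for contradiction that L is regular, and let p be the pumping length.
Take w = a^p b a^p, a palindrome of length 2p+1 ≥ p.
Write w = xyz as guaranteed by the lemma, with |xy| ≤ p and |y| > 0.
Since the first p symbols of w are all a's and |xy| ≤ p, y lies entirely in the leading a-block: y = a^k for some k with 1 ≤ k ≤ p.
Pump with i = 2: xy^2z = a^{p+k} b a^p. Its reverse is a^p b a^{p+k}, which differs from xy^2z since k ≥ 1. So xy^2z is not a palindrome and xy^2z ∉ L.
This is a contradiction; hence L is not regular.

a^{p+k} b a^p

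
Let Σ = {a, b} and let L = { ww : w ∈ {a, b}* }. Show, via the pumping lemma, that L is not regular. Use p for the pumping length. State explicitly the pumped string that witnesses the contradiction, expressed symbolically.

Suppose for contradiction that L is regular, and let p be the pumping length.
Take w = a^p b^p a^p b^p = uu where u = a^pb^p; then w ∈ L and |w| = 4p ≥ p.
The pumping lemma gives a decomposition w = xyz where |xy| ≤ p and y is nonempty.
Since the first p symbols of w are all a's and |xy| ≤ p, y lies entirely in the leading a-block: y = a^k for some k with 1 ≤ k ≤ p.
Pump with i = 2: xy^2z = a^{p+k} b^p a^p b^p, of length 4p+k. Suppose this equals vv. The string starts with a and ends with b, so v does too; thus the boundary between the two copies of v is a b→a transition. There is exactly one such transition, at position 2p+k, so |v| = 2p+k and |vv| = 4p+2k ≠ 4p+k since k ≥ 1. So xy^2z ∉ L.
Contradiction. Therefore L is not regular.

a^{p+k} b^p a^p b^p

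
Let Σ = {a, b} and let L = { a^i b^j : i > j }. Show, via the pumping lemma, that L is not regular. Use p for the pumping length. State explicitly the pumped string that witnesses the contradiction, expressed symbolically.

Suppose for contradiction that L is regular, and let p be the pumping length.
Choose w = a^{p+1} b^p ∈ L, with |w| = 2p+1 ≥ p.
Write w = xyz as guaranteed by the lemma, with |xy| ≤ p and |y| > 0.
Since the first p symbols of w are all a's and |xy| ≤ p, y lies entirely in the leading a-block: y = a^k for some k with 1 ≤ k ≤ p.
Consider xy^0z = xz = a^{p+1-k} b^p. Since k ≥ 1, the a-count p+1-k is at most p, so i > j fails; thus xz ∉ L.
Contradiction. Therefore L is not regular.

a^{p+1-k} b^p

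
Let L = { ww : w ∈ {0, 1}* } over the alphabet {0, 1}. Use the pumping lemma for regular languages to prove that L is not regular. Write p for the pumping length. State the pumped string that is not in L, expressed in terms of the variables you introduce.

Assume L is regular; let p be its pumping constant.
Take w = 0^p 1^p 0^p 1^p = uu where u = 0^p1^p; then w ∈ L and |w| = 4p ≥ p.
The pumping lemma gives a decomposition w = xyz where |xy| ≤ p and |y| ≥ 1.
The first p characters of w are 0's, so xy (and hence y) consists only of 0's. Write y = 0^k, 1 ≤ k ≤ p.
Pump with i = 2: xy^2z = 0^{p+k} 1^p 0^p 1^p, of length 4p+k. Suppose this equals vv. The string starts with 0 and ends with 1, so v does too; thus the boundary between the two copies of v is a 1→0 transition. There is exactly one such transition, at position 2p+k, so |v| = 2p+k and |vv| = 4p+2k ≠ 4p+k since k ≥ 1. So xy^2z ∉ L.
Contradiction. Therefore L is not regular.

0^{p+k} 1^p 0^p 1^p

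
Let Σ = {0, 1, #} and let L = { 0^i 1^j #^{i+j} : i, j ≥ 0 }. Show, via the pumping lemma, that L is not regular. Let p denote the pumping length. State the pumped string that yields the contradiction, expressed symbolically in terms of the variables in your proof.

0^{p+k} 1^p #^{2p}

Assume L is regular. Let p be the pumping length given by the pumping lemma.
Take w = 0^p 1^p #^{2p} ∈ L (with i=j=p, i+j=2p), |w| = 4p ≥ p.
The pumping lemma gives a decomposition w = xyz where |xy| ≤ p and |y| > 0.
Because |xy| ≤ p and w begins with p copies of 0, we have y = 0^k with 1 ≤ k ≤ p.
Consider xy^2z = 0^{p+k} 1^p #^{2p}. Now the 0- and 1-counts sum to 2p+k, but the #-count is 2p ≠ 2p+k. So xy^2z ∉ L.
This is a contradiction; hence L is not regular.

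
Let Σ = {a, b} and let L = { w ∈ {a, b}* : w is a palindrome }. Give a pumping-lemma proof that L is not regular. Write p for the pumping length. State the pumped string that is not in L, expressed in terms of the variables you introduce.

Assume L is regular; let p be its pumping constant.
Take w = a^p b a^p, a palindrome of length 2p+1 ≥ p.
The pumping lemma gives a decomposition w = xyz where |xy| ≤ p and y is nonempty.
Because |xy| ≤ p and w begins with p copies of a, we have y = a^k with 1 ≤ k ≤ p.
Pump with i = 2: xy^2z = a^{p+k} b a^p. Its reverse is a^p b a^{p+k}, which differs from xy^2z since k ≥ 1. So xy^2z is not a palindrome and xy^2z ∉ L.
This contradicts the pumping lemma, so L is not regular.

a^{p+k} b a^p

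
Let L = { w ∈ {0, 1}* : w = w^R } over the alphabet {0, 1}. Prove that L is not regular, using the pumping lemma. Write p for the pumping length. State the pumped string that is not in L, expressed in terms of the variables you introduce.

Suppose for contradiction that L is regular, and let p be the pumping length.
Take w = 0^p 1 0^p, a palindrome of length 2p+1 ≥ p.
The pumping lemma gives a decomposition w = xyz where |xy| ≤ p and |y| > 0.
Since the first p symbols of w are all 0's and |xy| ≤ p, y lies entirely in the leading 0-block: y = 0^k for some k with 1 ≤ k ≤ p.
Pump with i = 2: xy^2z = 0^{p+k} 1 0^p. Its reverse is 0^p 1 0^{p+k}, which differs from xy^2z since k ≥ 1. So xy^2z is not a palindrome and xy^2z ∉ L.
This contradicts the pumping lemma, so L is not regular.

0^{p+k} 1 0^p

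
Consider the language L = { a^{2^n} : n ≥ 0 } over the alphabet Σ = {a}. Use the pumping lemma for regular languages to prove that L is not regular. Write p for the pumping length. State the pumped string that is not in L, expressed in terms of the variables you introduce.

Toward a contradiction, assume L is regular with pumping length p.
Take w = a^{2^p} ∈ L with |w| = 2^p ≥ p.
The pumping lemma gives a decomposition w = xyz where |xy| ≤ p and |y| > 0.
Then y = a^k for some k with 1 ≤ k ≤ p.
Pump with i = 2: xy^2z = a^{2^p+k}. Since 1 ≤ k ≤ p < 2^p, we have 2^p < 2^p+k < 2^{p+1}, so 2^p+k is not a power of 2. So xy^2z ∉ L.
This is a contradiction; hence L is not regular.

a^{2^p+k}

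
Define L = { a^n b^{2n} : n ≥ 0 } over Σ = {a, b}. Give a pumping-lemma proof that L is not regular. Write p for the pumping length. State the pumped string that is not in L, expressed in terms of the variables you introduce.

Toward a contradiction, assume L is regular with pumping length p.
Choose w = a^p b^{2p}, which is in L with |w| = 3p ≥ p.
By the pumping lemma, w = xyz with |xy| ≤ p and y is nonempty.
Since the first p symbols of w are all a's and |xy| ≤ p, y lies entirely in the leading a-block: y = a^k for some k with 1 ≤ k ≤ p.
Pump with i = 2: xy^2z = a^{p+k} b^{2p}. For this to lie in L we would need 2p = 2(p+k), which forces k = 0. But k ≥ 1, so xy^2z ∉ L.
This contradicts the pumping lemma, so L is not regular.

a^{p+k} b^{2p}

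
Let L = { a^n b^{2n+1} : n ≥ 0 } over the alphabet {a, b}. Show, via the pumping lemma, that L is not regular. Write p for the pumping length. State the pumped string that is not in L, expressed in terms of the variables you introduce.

Toward a contradiction, assume L is regular with pumping length p.
Choose w = a^p b^{2p+1}, which is in L with |w| = 3p+1 ≥ p.
By the pumping lemma, w = xyz with |xy| ≤ p and |y| ≥ 1.
The first p characters of w are a's, so xy (and hence y) consists only of a's. Write y = a^k, 1 ≤ k ≤ p.
Pump with i = 2: xy^2z = a^{p+k} b^{2p+1}. For this to lie in L we would need 2p+1 = 2(p+k)+1, which forces k = 0. But k ≥ 1, so xy^2z ∉ L.
Contradiction. Therefore L is not regular.

a^{p+k} b^{2p+1}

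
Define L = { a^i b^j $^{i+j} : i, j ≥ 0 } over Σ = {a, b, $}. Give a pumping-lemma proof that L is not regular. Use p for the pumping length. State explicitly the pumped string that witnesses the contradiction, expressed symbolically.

a^{p+k} b^p $^{2p}

Toward a contradiction, assume L is regular with pumping length p.
Take w = a^p b^p $^{2p} ∈ L (with i=j=p, i+j=2p), |w| = 4p ≥ p.
By the pumping lemma, w = xyz with |xy| ≤ p and y is nonempty.
Since the first p symbols of w are all a's and |xy| ≤ p, y lies entirely in the leading a-block: y = a^k for some k with 1 ≤ k ≤ p.
Consider xy^2z = a^{p+k} b^p $^{2p}. Now the a- and b-counts sum to 2p+k, but the $-count is 2p ≠ 2p+k. So xy^2z ∉ L.
This contradicts the pumping lemma, so L is not regular.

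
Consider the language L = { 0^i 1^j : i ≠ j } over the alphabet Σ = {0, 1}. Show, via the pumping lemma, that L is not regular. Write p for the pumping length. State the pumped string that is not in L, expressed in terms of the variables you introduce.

0^{p+p!} 1^{p+p!}

Toward a contradiction, assume L is regular with pumping length p.
Choose w = 0^p 1^{p+p!}. Since p ≠ p+p!, w ∈ L; and |w| ≥ p.
By the pumping lemma, w = xyz with |xy| ≤ p and |y| > 0.
Because |xy| ≤ p and w begins with p copies of 0, we have y = 0^k with 1 ≤ k ≤ p.
Since 1 ≤ k ≤ p, k divides p!; set t = 1 + p!/k. Then xy^t z has p + (p!/k)·k = p + p! copies of 0. Now the 0-count equals the 1-count, so i ≠ j fails. So xy^t z = 0^{p+p!} 1^{p+p!} ∉ L.
Contradiction. Therefore L is not regular.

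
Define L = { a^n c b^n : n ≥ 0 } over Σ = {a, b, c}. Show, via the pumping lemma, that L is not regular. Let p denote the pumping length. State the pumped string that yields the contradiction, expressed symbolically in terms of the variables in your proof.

a^{p+k} c b^p

Assume L is regular; let p be its pumping constant.
Take w = a^p c b^p ∈ L with |w| = 2p+1 ≥ p.
Write w = xyz as guaranteed by the lemma, with |xy| ≤ p and y is nonempty.
The first p characters of w are a's, so xy (and hence y) consists only of a's. Write y = a^k, 1 ≤ k ≤ p.
Pump with i = 2: xy^2z = a^{p+k} c b^p, which would require p+k = p. But k ≥ 1, so xy^2z ∉ L.
This is a contradiction; hence L is not regular.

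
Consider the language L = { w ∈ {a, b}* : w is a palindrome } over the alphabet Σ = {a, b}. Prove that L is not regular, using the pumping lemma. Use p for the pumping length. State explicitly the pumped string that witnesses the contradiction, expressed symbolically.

Toward a contradiction, assume L is regular with pumping length p.
Take w = a^p b a^p, a palindrome of length 2p+1 ≥ p.
The pumping lemma gives a decomposition w = xyz where |xy| ≤ p and y is nonempty.
The first p characters of w are a's, so xy (and hence y) consists only of a's. Write y = a^k, 1 ≤ k ≤ p.
Pump with i = 2: xy^2z = a^{p+k} b a^p. Its reverse is a^p b a^{p+k}, which differs from xy^2z since k ≥ 1. So xy^2z is not a palindrome and xy^2z ∉ L.
This contradicts the pumping lemma, so L is not regular.

a^{p+k} b a^p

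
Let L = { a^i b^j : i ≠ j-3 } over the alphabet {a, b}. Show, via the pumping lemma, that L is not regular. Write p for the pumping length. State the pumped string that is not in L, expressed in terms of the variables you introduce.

a^{p+p!} b^{p+p!+3}

Assume L is regular; let p be its pumping constant.
Choose w = a^p b^{p+p!+3}. Since p ≠ (p+p!+3)-3 = p+p!, w ∈ L; and |w| ≥ p.
Write w = xyz as guaranteed by the lemma, with |xy| ≤ p and |y| > 0.
Because |xy| ≤ p and w begins with p copies of a, we have y = a^k with 1 ≤ k ≤ p.
Since 1 ≤ k ≤ p, k divides p!; set t = 1 + p!/k. Then xy^t z has p + (p!/k)·k = p + p! copies of a. Now the a-count is p+p! and (b-count)-3 = (p+p!+3)-3 = p+p!, so i ≠ j-3 fails. So xy^t z = a^{p+p!} b^{p+p!+3} ∉ L.
This contradicts the pumping lemma, so L is not regular.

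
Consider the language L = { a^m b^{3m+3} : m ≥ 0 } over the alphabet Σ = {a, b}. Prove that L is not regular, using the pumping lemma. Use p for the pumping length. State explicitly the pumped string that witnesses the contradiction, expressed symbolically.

Assume L is regular; let p be its pumping constant.
Let w = a^p b^{3p+3} ∈ L; note |w| = 4p+3 ≥ p.
Write w = xyz as guaranteed by the lemma, with |xy| ≤ p and |y| > 0.
Since the first p symbols of w are all a's and |xy| ≤ p, y lies entirely in the leading a-block: y = a^k for some k with 1 ≤ k ≤ p.
Pump with i = 2: xy^2z = a^{p+k} b^{3p+3}. For this to lie in L we would need 3p+3 = 3(p+k)+3, which forces k = 0. But k ≥ 1, so xy^2z ∉ L.
This contradicts the pumping lemma, so L is not regular.

a^{p+k} b^{3p+3}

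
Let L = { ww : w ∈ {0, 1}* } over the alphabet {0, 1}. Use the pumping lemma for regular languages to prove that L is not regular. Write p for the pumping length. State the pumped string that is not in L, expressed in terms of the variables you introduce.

Toward a contradiction, assume L is regular with pumping length p.
Take w = 0^p 1^p 0^p 1^p = uu where u = 0^p1^p; then w ∈ L and |w| = 4p ≥ p.
The pumping lemma gives a decomposition w = xyz where |xy| ≤ p and |y| > 0.
Because |xy| ≤ p and w begins with p copies of 0, we have y = 0^k with 1 ≤ k ≤ p.
Pump with i = 2: xy^2z = 0^{p+k} 1^p 0^p 1^p, of length 4p+k. Suppose this equals vv. The string starts with 0 and ends with 1, so v does too; thus the boundary between the two copies of v is a 1→0 transition. There is exactly one such transition, at position 2p+k, so |v| = 2p+k and |vv| = 4p+2k ≠ 4p+k since k ≥ 1. So xy^2z ∉ L.
Contradiction. Therefore L is not regular.

0^{p+k} 1^p 0^p 1^p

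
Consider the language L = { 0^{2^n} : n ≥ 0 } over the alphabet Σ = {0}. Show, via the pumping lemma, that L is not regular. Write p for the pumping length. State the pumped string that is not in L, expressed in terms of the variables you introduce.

0^{2^p+k}

Assume L is regular; let p be its pumping constant.
Take w = 0^{2^p} ∈ L with |w| = 2^p ≥ p.
The pumping lemma gives a decomposition w = xyz where |xy| ≤ p and |y| ≥ 1.
Then y = 0^k for some k with 1 ≤ k ≤ p.
Pump with i = 2: xy^2z = 0^{2^p+k}. Since 1 ≤ k ≤ p < 2^p, we have 2^p < 2^p+k < 2^{p+1}, so 2^p+k is not a power of 2. So xy^2z ∉ L.
Contradiction. Therefore L is not regular.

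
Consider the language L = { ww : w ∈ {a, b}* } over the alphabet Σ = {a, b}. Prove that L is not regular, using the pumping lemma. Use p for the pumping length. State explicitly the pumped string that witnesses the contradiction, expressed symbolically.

a^{p+k} b^p a^p b^p

Suppose for contradiction that L is regular, and let p be the pumping length.
Take w = a^p b^p a^p b^p = uu where u = a^pb^p; then w ∈ L and |w| = 4p ≥ p.
By the pumping lemma, w = xyz with |xy| ≤ p and y is nonempty.
The first p characters of w are a's, so xy (and hence y) consists only of a's. Write y = a^k, 1 ≤ k ≤ p.
Pump with i = 2: xy^2z = a^{p+k} b^p a^p b^p, of length 4p+k. Suppose this equals vv. The string starts with a and ends with b, so v does too; thus the boundary between the two copies of v is a b→a transition. There is exactly one such transition, at position 2p+k, so |v| = 2p+k and |vv| = 4p+2k ≠ 4p+k since k ≥ 1. So xy^2z ∉ L.
This contradicts the pumping lemma, so L is not regular.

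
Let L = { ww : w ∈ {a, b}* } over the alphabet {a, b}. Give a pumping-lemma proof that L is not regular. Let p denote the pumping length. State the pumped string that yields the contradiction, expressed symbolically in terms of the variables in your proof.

Suppose for contradiction that L is regular, and let p be the pumping length.
Take w = a^p b^p a^p b^p = uu where u = a^pb^p; then w ∈ L and |w| = 4p ≥ p.
The pumping lemma gives a decomposition w = xyz where |xy| ≤ p and y is nonempty.
Because |xy| ≤ p and w begins with p copies of a, we have y = a^k with 1 ≤ k ≤ p.
Pump with i = 2: xy^2z = a^{p+k} b^p a^p b^p, of length 4p+k. Suppose this equals vv. The string starts with a and ends with b, so v does too; thus the boundary between the two copies of v is a b→a transition. There is exactly one such transition, at position 2p+k, so |v| = 2p+k and |vv| = 4p+2k ≠ 4p+k since k ≥ 1. So xy^2z ∉ L.
This contradicts the pumping lemma, so L is not regular.

a^{p+k} b^p a^p b^p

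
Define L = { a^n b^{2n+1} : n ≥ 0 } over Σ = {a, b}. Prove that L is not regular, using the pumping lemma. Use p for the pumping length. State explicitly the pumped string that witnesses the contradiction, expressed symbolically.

a^{p+k} b^{2p+1}

Suppose for contradiction that L is regular, and let p be the pumping length.
Choose w = a^p b^{2p+1}, which is in L with |w| = 3p+1 ≥ p.
The pumping lemma gives a decomposition w = xyz where |xy| ≤ p and y is nonempty.
The first p characters of w are a's, so xy (and hence y) consists only of a's. Write y = a^k, 1 ≤ k ≤ p.
Pump with i = 2: xy^2z = a^{p+k} b^{2p+1}. For this to lie in L we would need 2p+1 = 2(p+k)+1, which forces k = 0. But k ≥ 1, so xy^2z ∉ L.
Contradiction. Therefore L is not regular.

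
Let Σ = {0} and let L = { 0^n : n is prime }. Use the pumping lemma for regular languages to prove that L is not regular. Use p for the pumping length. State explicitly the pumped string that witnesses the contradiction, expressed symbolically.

0^{q(1+k)}

Suppose for contradiction that L is regular, and let p be the pumping length.
Let q be a prime with q ≥ p+2 (infinitely many primes exist), and take w = 0^q ∈ L with |w| = q ≥ p.
By the pumping lemma, w = xyz with |xy| ≤ p and y is nonempty.
Then y = 0^k for some k with 1 ≤ k ≤ p.
Since 1 ≤ k ≤ p, |xz| = q-k. Pump with i = q+1: |xy^{q+1}z| = (q-k)+(q+1)k = q+qk = q(1+k), which is composite (both factors ≥ 2). So xy^{q+1}z = 0^{q(1+k)} ∉ L.
This contradicts the pumping lemma, so L is not regular.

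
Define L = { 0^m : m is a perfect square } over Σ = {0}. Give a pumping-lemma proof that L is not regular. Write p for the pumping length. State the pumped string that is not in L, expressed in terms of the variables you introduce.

0^{p²+k}

Suppose for contradiction that L is regular, and let p be the pumping length.
Take w = 0^{p²} ∈ L with |w| = p² ≥ p.
Write w = xyz as guaranteed by the lemma, with |xy| ≤ p and y is nonempty.
Then y = 0^k for some k with 1 ≤ k ≤ p.
Pump with i = 2: xy^2z = 0^{p²+k}. Since 1 ≤ k ≤ p, p² < p²+k ≤ p²+p < (p+1)², so p²+k lies strictly between consecutive squares and is not a perfect square. So xy^2z ∉ L.
This is a contradiction; hence L is not regular.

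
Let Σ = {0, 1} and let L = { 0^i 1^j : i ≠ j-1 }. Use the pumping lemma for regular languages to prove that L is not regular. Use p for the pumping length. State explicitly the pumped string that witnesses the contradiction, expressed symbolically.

0^{p+p!} 1^{p+p!+1}

Suppose for contradiction that L is regular, and let p be the pumping length.
Choose w = 0^p 1^{p+p!+1}. Since p ≠ (p+p!+1)-1 = p+p!, w ∈ L; and |w| ≥ p.
Write w = xyz as guaranteed by the lemma, with |xy| ≤ p and y is nonempty.
Because |xy| ≤ p and w begins with p copies of 0, we have y = 0^k with 1 ≤ k ≤ p.
Since 1 ≤ k ≤ p, k divides p!; set t = 1 + p!/k. Then xy^t z has p + (p!/k)·k = p + p! copies of 0. Now the 0-count is p+p! and (1-count)-1 = (p+p!+1)-1 = p+p!, so i ≠ j-1 fails. So xy^t z = 0^{p+p!} 1^{p+p!+1} ∉ L.
This contradicts the pumping lemma, so L is not regular.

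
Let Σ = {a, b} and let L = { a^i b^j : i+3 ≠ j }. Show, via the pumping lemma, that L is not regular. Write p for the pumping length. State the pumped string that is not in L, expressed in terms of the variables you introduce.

a^{p+p!} b^{p+p!+3}

Assume L is regular. Let p be the pumping length given by the pumping lemma.
Choose w = a^p b^{p+p!+3}. Since p ≠ (p+p!+3)-3 = p+p!, w ∈ L; and |w| ≥ p.
The pumping lemma gives a decomposition w = xyz where |xy| ≤ p and |y| > 0.
Since the first p symbols of w are all a's and |xy| ≤ p, y lies entirely in the leading a-block: y = a^k for some k with 1 ≤ k ≤ p.
Since 1 ≤ k ≤ p, k divides p!; set t = 1 + p!/k. Then xy^t z has p + (p!/k)·k = p + p! copies of a. Now the a-count is p+p! and (b-count)-3 = (p+p!+3)-3 = p+p!, so i+3 ≠ j fails. So xy^t z = a^{p+p!} b^{p+p!+3} ∉ L.
This is a contradiction; hence L is not regular.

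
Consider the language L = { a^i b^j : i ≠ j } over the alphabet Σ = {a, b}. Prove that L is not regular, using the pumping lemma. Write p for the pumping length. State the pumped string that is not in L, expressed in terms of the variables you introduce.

Assume L is regular; let p be its pumping constant.
Choose w = a^p b^{p+p!}. Since p ≠ p+p!, w ∈ L; and |w| ≥ p.
Write w = xyz as guaranteed by the lemma, with |xy| ≤ p and |y| ≥ 1.
The first p characters of w are a's, so xy (and hence y) consists only of a's. Write y = a^k, 1 ≤ k ≤ p.
Since 1 ≤ k ≤ p, k divides p!; set t = 1 + p!/k. Then xy^t z has p + (p!/k)·k = p + p! copies of a. Now the a-count equals the b-count, so i ≠ j fails. So xy^t z = a^{p+p!} b^{p+p!} ∉ L.
This is a contradiction; hence L is not regular.

a^{p+p!} b^{p+p!}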